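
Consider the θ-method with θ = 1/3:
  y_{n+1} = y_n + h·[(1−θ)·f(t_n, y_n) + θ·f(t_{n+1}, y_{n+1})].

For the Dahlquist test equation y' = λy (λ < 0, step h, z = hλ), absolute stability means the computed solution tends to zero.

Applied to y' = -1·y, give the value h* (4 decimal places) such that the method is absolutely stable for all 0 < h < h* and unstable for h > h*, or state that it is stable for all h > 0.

(-6.0000,0); λ=-1 ⇒ h* = (6)/1 = 6.0000.

Test eqn y'=λy, z=hλ:
  y_{n+1} = y_n + z·[2/3·y_n + 1/3·y_{n+1}] ⇒ (1 − 1/3z)y_{n+1} = (1 + 2/3z)y_n
  so R(z) = (1 + 2/3z)/(1 − 1/3z).

Boundary: |R(x)|=1, x<0.
x=-0.97: |R|=0.2670
R=−1: 1+2/3x = −1+1/3x ⇒ -1/3x=2 ⇒ x=2/(-1/3)=-6.0000
Confirm numerically:
  x=-5.216: |R|=0.90458 <1
  x=-5.175: |R|=0.89908 <1
  x=-3.497: |R|=0.61475 <1
  x=-3.158: |R|=0.53849 <1
  x=-6.188: |R|=1.02046 >1
  x=-6.129: |R|=1.01413 >1
Stable set (-6.0000, 0).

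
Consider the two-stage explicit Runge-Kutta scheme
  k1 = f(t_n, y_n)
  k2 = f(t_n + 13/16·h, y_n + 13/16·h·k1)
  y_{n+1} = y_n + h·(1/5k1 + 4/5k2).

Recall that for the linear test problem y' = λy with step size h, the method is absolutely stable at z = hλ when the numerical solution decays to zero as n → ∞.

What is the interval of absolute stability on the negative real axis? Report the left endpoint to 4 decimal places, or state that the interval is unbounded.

z∈(-1.5385,0).

With y'=λy (z=hλ):
  k1=λy_n ⇒ h·k1=z·y_n;  k2=λ(1+13/16z)y_n ⇒ h·k2=z(1+13/16z)y_n
  y_{n+1}/y_n = 1 + 1/5z + 4/5z(1+13/16z) = 1 + z + 13/20z²
  ⇒ R(z) = 1 + z + 13/20z².

Need |R(x)|<1, x<0.
x=-1.6: |R|=1.0640
R=1: x+13/20x²=0 ⇒ x=−20/13=-1.5385; min R=1−1/(4·13/20)=0.6154>−1
Confirm numerically:
  x=-1.119: |R|=0.69490 <1
  x=-1.075: |R|=0.67616 <1
  x=-0.826: |R|=0.61748 <1
  x=-0.725: |R|=0.61666 <1
  x=-1.980: |R|=1.56826 >1
  x=-1.653: |R|=1.12307 >1
Stable set (-1.5385, 0).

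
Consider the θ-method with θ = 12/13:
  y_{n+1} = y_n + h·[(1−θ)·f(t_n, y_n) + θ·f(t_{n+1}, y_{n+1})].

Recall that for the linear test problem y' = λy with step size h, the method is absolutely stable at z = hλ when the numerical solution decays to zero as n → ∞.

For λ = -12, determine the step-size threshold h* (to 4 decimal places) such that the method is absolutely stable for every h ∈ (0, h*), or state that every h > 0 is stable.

With y'=λy (z=hλ):
  y_{n+1} = y_n + z·[1/13·y_n + 12/13·y_{n+1}] ⇒ (1 − 12/13z)y_{n+1} = (1 + 1/13z)y_n
  Hence R(z) = (1 + 1/13z)/(1 − 12/13z).

Solve |R(x)|<1 on ℝ⁻.
x=-0.92: |R|=0.5025
x=-2: |R|=0.2973
x=-10: |R|=0.0226
x=-100: |R|=0.0717
θ=12/13≥1/2 ⇒ |1+1/13x|<|1−12/13x| ∀x<0 ⇒ unbounded interval.

(−∞, 0) — no finite endpoint. Any h>0 works for λ=-12.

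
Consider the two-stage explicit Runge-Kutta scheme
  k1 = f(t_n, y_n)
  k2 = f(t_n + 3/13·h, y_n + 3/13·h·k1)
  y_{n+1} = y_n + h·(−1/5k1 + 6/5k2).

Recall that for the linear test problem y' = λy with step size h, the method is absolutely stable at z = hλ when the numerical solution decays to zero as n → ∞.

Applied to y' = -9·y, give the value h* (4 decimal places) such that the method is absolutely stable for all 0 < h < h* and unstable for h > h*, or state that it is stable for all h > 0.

Test eqn y'=λy, z=hλ:
  k1=λy_n ⇒ h·k1=z·y_n;  k2=λ(1+3/13z)y_n ⇒ h·k2=z(1+3/13z)y_n
  y_{n+1}/y_n = 1 − 1/5z + 6/5z(1+3/13z) = 1 + z + 18/65z²
  Hence R(z) = 1 + z + 18/65z².

Boundary: |R(x)|=1, x<0.
x=-1.57: |R|=0.1126
R=1: x+18/65x²=0 ⇒ x=−65/18=-3.6111; min R=1−1/(4·18/65)=0.0972>−1
Confirm numerically:
  x=-2.521: |R|=0.23897 <1
  x=-1.886: |R|=0.09901 <1
  x=-1.739: |R|=0.09845 <1
  x=-1.639: |R|=0.10490 <1
  x=-3.911: |R|=1.32479 >1
  x=-3.888: |R|=1.29812 >1
  x=-3.740: |R|=1.13349 >1
So |R|<1 on (-3.6111, 0).

(-3.6111,0); λ=-9 ⇒ h* = (65/18)/9 = 0.4012.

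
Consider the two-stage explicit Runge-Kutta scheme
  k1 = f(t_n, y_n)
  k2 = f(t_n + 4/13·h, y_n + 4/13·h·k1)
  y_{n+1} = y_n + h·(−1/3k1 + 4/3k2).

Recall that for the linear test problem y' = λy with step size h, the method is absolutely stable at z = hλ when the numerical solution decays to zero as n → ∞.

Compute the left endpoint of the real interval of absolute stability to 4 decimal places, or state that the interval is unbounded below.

left endpoint -2.4375.

Test eqn y'=λy, z=hλ:
  k1=λy_n ⇒ h·k1=z·y_n;  k2=λ(1+4/13z)y_n ⇒ h·k2=z(1+4/13z)y_n
  y_{n+1}/y_n = 1 − 1/3z + 4/3z(1+4/13z) = 1 + z + 16/39z²
  R(z) = 1 + z + 16/39z².

Find x<0 with |R(x)|<1.
x=-1.19: |R|=0.3910
R=1: x+16/39x²=0 ⇒ x=−39/16=-2.4375; min R=1−1/(4·16/39)=0.3906>−1
Confirm numerically:
  x=-2.353: |R|=0.91843 <1
  x=-1.789: |R|=0.52403 <1
  x=-1.588: |R|=0.44656 <1
  x=-3.036: |R|=1.74545 >1
  x=-2.558: |R|=1.12646 >1
  x=-2.508: |R|=1.07254 >1
So |R|<1 on (-2.4375, 0).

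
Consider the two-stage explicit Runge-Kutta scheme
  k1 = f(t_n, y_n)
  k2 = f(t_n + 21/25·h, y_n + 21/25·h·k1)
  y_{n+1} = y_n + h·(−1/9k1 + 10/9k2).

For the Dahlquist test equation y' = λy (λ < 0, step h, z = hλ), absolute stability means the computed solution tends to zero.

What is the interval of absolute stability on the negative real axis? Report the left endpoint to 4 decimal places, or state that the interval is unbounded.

On y'=λy, z=hλ:
  k1=λy_n ⇒ h·k1=z·y_n;  k2=λ(1+21/25z)y_n ⇒ h·k2=z(1+21/25z)y_n
  y_{n+1}/y_n = 1 − 1/9z + 10/9z(1+21/25z) = 1 + z + 14/15z²
  ⇒ R(z) = 1 + z + 14/15z².

Solve |R(x)|<1 on ℝ⁻.
x=-1.45: |R|=1.5123
R=1: x+14/15x²=0 ⇒ x=−15/14=-1.0714; min R=1−1/(4·14/15)=0.7321>−1
Confirm numerically:
  x=-0.735: |R|=0.76921 <1
  x=-0.512: |R|=0.73267 <1
  x=-0.465: |R|=0.73681 <1
  x=-1.476: |R|=1.55734 >1
  x=-1.471: |R|=1.54858 >1
  x=-1.231: |R|=1.18334 >1
Interval (-1.0714, 0).

(-1.0714, 0).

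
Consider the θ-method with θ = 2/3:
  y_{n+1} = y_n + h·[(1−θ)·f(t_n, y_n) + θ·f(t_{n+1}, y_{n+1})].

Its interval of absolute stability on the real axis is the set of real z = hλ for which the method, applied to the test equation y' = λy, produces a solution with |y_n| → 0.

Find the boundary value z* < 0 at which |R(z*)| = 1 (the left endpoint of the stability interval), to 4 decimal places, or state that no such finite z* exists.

unbounded; (−∞, 0).

With y'=λy (z=hλ):
  y_{n+1} = y_n + z·[1/3·y_n + 2/3·y_{n+1}] ⇒ (1 − 2/3z)y_{n+1} = (1 + 1/3z)y_n
  R(z) = (1 + 1/3z)/(1 − 2/3z).

Need |R(x)|<1, x<0.
x=-0.83: |R|=0.4657
x=-2: |R|=0.1429
x=-10: |R|=0.3043
x=-100: |R|=0.4778
θ=2/3≥1/2 ⇒ |1+1/3x|<|1−2/3x| ∀x<0 ⇒ interval (−∞,0).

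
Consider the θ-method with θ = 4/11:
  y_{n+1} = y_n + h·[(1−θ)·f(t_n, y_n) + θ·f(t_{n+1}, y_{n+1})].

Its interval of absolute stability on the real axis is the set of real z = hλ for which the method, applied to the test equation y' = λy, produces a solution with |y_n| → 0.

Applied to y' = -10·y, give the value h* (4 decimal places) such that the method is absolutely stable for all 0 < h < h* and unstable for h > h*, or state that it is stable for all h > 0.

Set f=λy, z=hλ:
  y_{n+1} = y_n + z·[7/11·y_n + 4/11·y_{n+1}] ⇒ (1 − 4/11z)y_{n+1} = (1 + 7/11z)y_n
  ⇒ R(z) = (1 + 7/11z)/(1 − 4/11z).

Need |R(x)|<1, x<0.
x=-1.07: |R|=0.2297
R=−1: 1+7/11x = −1+4/11x ⇒ -3/11x=2 ⇒ x=2/(-3/11)=-7.3333
Confirm numerically:
  x=-6.801: |R|=0.95820 <1
  x=-4.973: |R|=0.77078 <1
  x=-4.226: |R|=0.66593 <1
  x=-3.107: |R|=0.45881 <1
  x=-7.878: |R|=1.03844 >1
  x=-7.680: |R|=1.02493 >1
  x=-7.612: |R|=1.02017 >1
Stable set (-7.3333, 0).

(-7.3333,0); λ=-10 ⇒ h* = (22/3)/10 = 0.7333.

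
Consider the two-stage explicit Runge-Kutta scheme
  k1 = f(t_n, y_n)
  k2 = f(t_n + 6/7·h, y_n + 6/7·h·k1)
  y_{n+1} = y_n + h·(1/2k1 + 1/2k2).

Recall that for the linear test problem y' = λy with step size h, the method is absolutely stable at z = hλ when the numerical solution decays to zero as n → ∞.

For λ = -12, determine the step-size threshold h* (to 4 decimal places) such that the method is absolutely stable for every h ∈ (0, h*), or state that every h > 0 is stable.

Test eqn y'=λy, z=hλ:
  k1=λy_n ⇒ h·k1=z·y_n;  k2=λ(1+6/7z)y_n ⇒ h·k2=z(1+6/7z)y_n
  y_{n+1}/y_n = 1 + 1/2z + 1/2z(1+6/7z) = 1 + z + 3/7z²
  ⇒ R(z) = 1 + z + 3/7z².

Find x<0 with |R(x)|<1.
x=-1.77: |R|=0.5727
R=1: x+3/7x²=0 ⇒ x=−7/3=-2.3333; min R=1−1/(4·3/7)=0.4167>−1
Confirm numerically:
  x=-2.284: |R|=0.95171 <1
  x=-2.205: |R|=0.87872 <1
  x=-2.101: |R|=0.79080 <1
  x=-1.117: |R|=0.41772 <1
  x=-2.924: |R|=1.74019 >1
  x=-2.613: |R|=1.31319 >1
Interval (-2.3333, 0).

(-2.3333,0); λ=-12 ⇒ h* = (7/3)/12 = 0.1944.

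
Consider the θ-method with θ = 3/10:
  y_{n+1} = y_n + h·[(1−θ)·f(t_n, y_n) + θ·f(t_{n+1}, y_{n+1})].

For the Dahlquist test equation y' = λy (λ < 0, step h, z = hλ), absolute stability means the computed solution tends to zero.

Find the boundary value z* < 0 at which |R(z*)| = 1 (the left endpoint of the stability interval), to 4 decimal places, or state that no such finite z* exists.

Set f=λy, z=hλ:
  y_{n+1} = y_n + z·[7/10·y_n + 3/10·y_{n+1}] ⇒ (1 − 3/10z)y_{n+1} = (1 + 7/10z)y_n
  R(z) = (1 + 7/10z)/(1 − 3/10z).

Find x<0 with |R(x)|<1.
x=-1.22: |R|=0.1069
R=−1: 1+7/10x = −1+3/10x ⇒ -2/5x=2 ⇒ x=2/(-2/5)=-5.0000
Confirm numerically:
  x=-4.355: |R|=0.88814 <1
  x=-2.482: |R|=0.42268 <1
  x=-2.431: |R|=0.40577 <1
  x=-5.415: |R|=1.06325 >1
  x=-5.084: |R|=1.01331 >1
Stable set (-5.0000, 0).

z* = -5.0000.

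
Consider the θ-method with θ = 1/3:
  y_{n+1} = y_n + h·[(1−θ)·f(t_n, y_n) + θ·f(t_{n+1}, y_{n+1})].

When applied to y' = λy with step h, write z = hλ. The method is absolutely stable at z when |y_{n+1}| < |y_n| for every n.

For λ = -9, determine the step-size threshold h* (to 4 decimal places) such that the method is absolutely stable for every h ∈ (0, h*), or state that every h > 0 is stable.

On y'=λy, z=hλ:
  y_{n+1} = y_n + z·[2/3·y_n + 1/3·y_{n+1}] ⇒ (1 − 1/3z)y_{n+1} = (1 + 2/3z)y_n
  ⇒ R(z) = (1 + 2/3z)/(1 − 1/3z).

Find x<0 with |R(x)|<1.
x=-1.28: |R|=0.1028
R=−1: 1+2/3x = −1+1/3x ⇒ -1/3x=2 ⇒ x=2/(-1/3)=-6.0000
Confirm numerically:
  x=-5.903: |R|=0.98910 <1
  x=-5.860: |R|=0.98420 <1
  x=-5.427: |R|=0.93200 <1
  x=-2.518: |R|=0.36897 <1
  x=-6.391: |R|=1.04164 >1
  x=-6.187: |R|=1.02035 >1
So |R|<1 on (-6.0000, 0).

(-6.0000,0); λ=-9 ⇒ h* = (6)/9 = 0.6667.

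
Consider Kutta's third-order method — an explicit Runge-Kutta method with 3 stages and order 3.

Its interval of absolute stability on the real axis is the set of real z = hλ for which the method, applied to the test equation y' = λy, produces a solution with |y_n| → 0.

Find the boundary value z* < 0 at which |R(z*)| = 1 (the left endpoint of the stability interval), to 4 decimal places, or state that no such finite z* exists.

Set f=λy, z=hλ:
  order 3, 3-stage ⇒ R(z)=1+z+z^2/2+z^3/6
  (e.g. R(-0.87)=0.39870, |R|=0.39870)

Solve |R(x)|<1 on ℝ⁻.
x=-0.87: |R|=0.3987
|R(-2.84)|=1.6249 |R(-2.46)|=0.9154 |R(-0.5)|=0.6042
Bisect:
  x_lo=-3.4060 |R|=3.1910  x_hi=-0.0712 |R|=0.9313
  mid=-1.73859 |R|=0.10311 →hi
  mid=-2.57229 |R|=1.10062 →lo
  mid=-2.15544 |R|=0.50148 →hi
  mid=-2.36386 |R|=0.77142 →hi
  mid=-2.46808 |R|=0.92805 →hi
  mid=-2.52018 |R|=1.01227 →lo
  mid=-2.49413 |R|=0.96965 →hi
  mid=-2.50716 |R|=0.99083 →hi
  mid=-2.51367 |R|=1.00152 →lo
  ...
  [-2.51286,-2.51265] ⇒ x*=-2.5127
So |R|<1 on (-2.5127, 0).

z* = -2.5127.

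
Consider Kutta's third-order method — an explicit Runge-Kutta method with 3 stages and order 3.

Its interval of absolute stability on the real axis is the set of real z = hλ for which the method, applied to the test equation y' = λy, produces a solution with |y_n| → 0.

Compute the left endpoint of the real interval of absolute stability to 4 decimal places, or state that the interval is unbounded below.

z* = -2.5127.

Set f=λy, z=hλ:
  order 3, 3-stage ⇒ R(z)=1+z+z^2/2+z^3/6
  (e.g. R(-1.59)=0.00410, |R|=0.00410)

Need |R(x)|<1, x<0.
x=-1.59: |R|=0.0041
|R(-2.58)|=1.1141 |R(-1.44)|=0.0991 |R(-0.73)|=0.4716
Bisect:
  x_lo=-2.8788 |R|=1.7115  x_hi=-0.1644 |R|=0.8483
  mid=-1.52163 |R|=0.04886 →hi
  mid=-2.20023 |R|=0.55495 →hi
  mid=-2.53953 |R|=1.04459 →lo
  mid=-2.36988 |R|=0.78005 →hi
  mid=-2.45471 |R|=0.90709 →hi
  mid=-2.49712 |R|=0.97449 →hi
  mid=-2.51832 |R|=1.00920 →lo
  mid=-2.50772 |R|=0.99176 →hi
  mid=-2.51302 |R|=1.00046 →lo
  mid=-2.51037 |R|=0.99610 →hi
  ...
  [-2.51286,-2.51269] ⇒ x*=-2.5127
So |R|<1 on (-2.5127, 0).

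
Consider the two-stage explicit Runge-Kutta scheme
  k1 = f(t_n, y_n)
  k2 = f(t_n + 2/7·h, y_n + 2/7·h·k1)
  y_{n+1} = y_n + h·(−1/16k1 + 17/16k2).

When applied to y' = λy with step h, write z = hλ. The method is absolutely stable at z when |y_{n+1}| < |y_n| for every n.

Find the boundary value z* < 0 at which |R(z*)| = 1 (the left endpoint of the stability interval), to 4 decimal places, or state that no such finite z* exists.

Test eqn y'=λy, z=hλ:
  k1=λy_n ⇒ h·k1=z·y_n;  k2=λ(1+2/7z)y_n ⇒ h·k2=z(1+2/7z)y_n
  y_{n+1}/y_n = 1 − 1/16z + 17/16z(1+2/7z) = 1 + z + 17/56z²
  so R(z) = 1 + z + 17/56z².

Need |R(x)|<1, x<0.
x=-1.67: |R|=0.1766
R=1: x+17/56x²=0 ⇒ x=−56/17=-3.2941; min R=1−1/(4·17/56)=0.1765>−1
Confirm numerically:
  x=-2.482: |R|=0.38810 <1
  x=-2.311: |R|=0.31029 <1
  x=-1.685: |R|=0.17691 <1
  x=-3.744: |R|=1.51132 >1
  x=-3.613: |R|=1.34975 >1
  x=-3.532: |R|=1.25506 >1
So |R|<1 on (-3.2941, 0).

left endpoint -3.2941.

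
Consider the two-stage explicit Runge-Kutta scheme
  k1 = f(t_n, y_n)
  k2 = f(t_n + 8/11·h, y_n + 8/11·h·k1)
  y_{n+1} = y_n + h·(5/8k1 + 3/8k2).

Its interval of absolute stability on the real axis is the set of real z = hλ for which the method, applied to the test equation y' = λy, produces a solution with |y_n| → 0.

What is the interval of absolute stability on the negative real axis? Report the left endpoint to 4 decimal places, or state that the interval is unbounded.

z∈(-3.6667,0).

With y'=λy (z=hλ):
  k1=λy_n ⇒ h·k1=z·y_n;  k2=λ(1+8/11z)y_n ⇒ h·k2=z(1+8/11z)y_n
  y_{n+1}/y_n = 1 + 5/8z + 3/8z(1+8/11z) = 1 + z + 3/11z²
  Hence R(z) = 1 + z + 3/11z².

Boundary: |R(x)|=1, x<0.
x=-1.72: |R|=0.0868
R=1: x+3/11x²=0 ⇒ x=−11/3=-3.6667; min R=1−1/(4·3/11)=0.0833>−1
Confirm numerically:
  x=-3.395: |R|=0.74846 <1
  x=-3.106: |R|=0.52506 <1
  x=-2.276: |R|=0.13678 <1
  x=-4.175: |R|=1.57881 >1
  x=-3.810: |R|=1.14894 >1
Stable set (-3.6667, 0).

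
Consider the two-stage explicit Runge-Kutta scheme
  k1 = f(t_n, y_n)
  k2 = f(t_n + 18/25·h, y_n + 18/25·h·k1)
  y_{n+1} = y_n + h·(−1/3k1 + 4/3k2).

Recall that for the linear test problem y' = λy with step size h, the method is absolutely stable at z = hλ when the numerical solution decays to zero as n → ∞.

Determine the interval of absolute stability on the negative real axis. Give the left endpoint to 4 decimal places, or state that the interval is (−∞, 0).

Set f=λy, z=hλ:
  k1=λy_n ⇒ h·k1=z·y_n;  k2=λ(1+18/25z)y_n ⇒ h·k2=z(1+18/25z)y_n
  y_{n+1}/y_n = 1 − 1/3z + 4/3z(1+18/25z) = 1 + z + 24/25z²
  ⇒ R(z) = 1 + z + 24/25z².

Need |R(x)|<1, x<0.
x=-0.4: |R|=0.7536
R=1: x+24/25x²=0 ⇒ x=−25/24=-1.0417; min R=1−1/(4·24/25)=0.7396>−1
Confirm numerically:
  x=-0.919: |R|=0.89178 <1
  x=-0.872: |R|=0.85797 <1
  x=-0.451: |R|=0.74426 <1
  x=-1.610: |R|=1.87842 >1
  x=-1.537: |R|=1.73087 >1
So |R|<1 on (-1.0417, 0).

(-1.0417, 0).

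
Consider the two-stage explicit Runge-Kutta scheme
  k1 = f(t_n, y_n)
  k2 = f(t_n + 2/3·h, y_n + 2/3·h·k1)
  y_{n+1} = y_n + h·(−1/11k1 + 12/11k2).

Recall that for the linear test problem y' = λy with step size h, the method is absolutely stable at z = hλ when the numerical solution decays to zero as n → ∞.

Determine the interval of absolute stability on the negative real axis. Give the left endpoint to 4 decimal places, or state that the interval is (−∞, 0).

With y'=λy (z=hλ):
  k1=λy_n ⇒ h·k1=z·y_n;  k2=λ(1+2/3z)y_n ⇒ h·k2=z(1+2/3z)y_n
  y_{n+1}/y_n = 1 − 1/11z + 12/11z(1+2/3z) = 1 + z + 8/11z²
  ⇒ R(z) = 1 + z + 8/11z².

Find x<0 with |R(x)|<1.
x=-0.4: |R|=0.7164
R=1: x+8/11x²=0 ⇒ x=−11/8=-1.3750; min R=1−1/(4·8/11)=0.6562>−1
Confirm numerically:
  x=-1.352: |R|=0.97738 <1
  x=-0.985: |R|=0.72062 <1
  x=-0.773: |R|=0.66157 <1
  x=-0.557: |R|=0.66864 <1
  x=-1.785: |R|=1.53225 >1
  x=-1.504: |R|=1.14110 >1
Interval (-1.3750, 0).

(-1.3750, 0).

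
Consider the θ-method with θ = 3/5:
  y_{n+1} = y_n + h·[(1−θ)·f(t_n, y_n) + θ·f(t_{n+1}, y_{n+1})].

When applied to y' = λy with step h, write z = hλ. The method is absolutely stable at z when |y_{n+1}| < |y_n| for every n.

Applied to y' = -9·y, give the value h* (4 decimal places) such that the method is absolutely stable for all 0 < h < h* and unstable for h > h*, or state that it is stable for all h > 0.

With y'=λy (z=hλ):
  y_{n+1} = y_n + z·[2/5·y_n + 3/5·y_{n+1}] ⇒ (1 − 3/5z)y_{n+1} = (1 + 2/5z)y_n
  R(z) = (1 + 2/5z)/(1 − 3/5z).

Solve |R(x)|<1 on ℝ⁻.
x=-0.97: |R|=0.3869
x=-2: |R|=0.0909
x=-10: |R|=0.4286
x=-100: |R|=0.6393
θ=3/5≥1/2 ⇒ |1+2/5x|<|1−3/5x| ∀x<0 ⇒ stable on all of ℝ⁻.

unbounded; (−∞, 0). Any h>0 works for λ=-9.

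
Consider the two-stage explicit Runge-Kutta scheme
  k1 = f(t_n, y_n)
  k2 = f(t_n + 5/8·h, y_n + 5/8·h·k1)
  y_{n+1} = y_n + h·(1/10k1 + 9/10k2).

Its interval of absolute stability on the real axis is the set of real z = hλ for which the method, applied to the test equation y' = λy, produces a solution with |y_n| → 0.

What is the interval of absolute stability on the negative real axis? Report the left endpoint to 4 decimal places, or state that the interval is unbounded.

z∈(-1.7778,0).

Set f=λy, z=hλ:
  k1=λy_n ⇒ h·k1=z·y_n;  k2=λ(1+5/8z)y_n ⇒ h·k2=z(1+5/8z)y_n
  y_{n+1}/y_n = 1 + 1/10z + 9/10z(1+5/8z) = 1 + z + 9/16z²
  so R(z) = 1 + z + 9/16z².

Solve |R(x)|<1 on ℝ⁻.
x=-0.67: |R|=0.5825
R=1: x+9/16x²=0 ⇒ x=−16/9=-1.7778; min R=1−1/(4·9/16)=0.5556>−1
Confirm numerically:
  x=-1.448: |R|=0.73140 <1
  x=-1.248: |R|=0.62810 <1
  x=-1.187: |R|=0.60555 <1
  x=-0.980: |R|=0.56022 <1
  x=-2.303: |R|=1.68039 >1
  x=-2.227: |R|=1.56274 >1
  x=-2.133: |R|=1.42620 >1
Stable set (-1.7778, 0).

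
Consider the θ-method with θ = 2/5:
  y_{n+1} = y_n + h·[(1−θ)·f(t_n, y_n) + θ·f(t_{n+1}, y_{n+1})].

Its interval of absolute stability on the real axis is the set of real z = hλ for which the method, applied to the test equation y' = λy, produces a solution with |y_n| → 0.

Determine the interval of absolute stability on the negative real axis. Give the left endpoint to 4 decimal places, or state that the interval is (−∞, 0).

On y'=λy, z=hλ:
  y_{n+1} = y_n + z·[3/5·y_n + 2/5·y_{n+1}] ⇒ (1 − 2/5z)y_{n+1} = (1 + 3/5z)y_n
  R(z) = (1 + 3/5z)/(1 − 2/5z).

Find x<0 with |R(x)|<1.
x=-0.69: |R|=0.4592
R=−1: 1+3/5x = −1+2/5x ⇒ -1/5x=2 ⇒ x=2/(-1/5)=-10.0000
Confirm numerically:
  x=-8.372: |R|=0.92513 <1
  x=-6.366: |R|=0.79506 <1
  x=-5.883: |R|=0.75444 <1
  x=-4.519: |R|=0.60956 <1
  x=-10.339: |R|=1.01320 >1
  x=-10.287: |R|=1.01122 >1
  x=-10.056: |R|=1.00223 >1
Interval (-10.0000, 0).

(-10.0000, 0).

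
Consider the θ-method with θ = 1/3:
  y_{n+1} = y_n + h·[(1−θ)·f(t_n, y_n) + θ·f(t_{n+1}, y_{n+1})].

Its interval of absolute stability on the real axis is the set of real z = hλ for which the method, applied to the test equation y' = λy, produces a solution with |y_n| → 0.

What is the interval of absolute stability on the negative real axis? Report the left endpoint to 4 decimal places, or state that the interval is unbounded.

On y'=λy, z=hλ:
  y_{n+1} = y_n + z·[2/3·y_n + 1/3·y_{n+1}] ⇒ (1 − 1/3z)y_{n+1} = (1 + 2/3z)y_n
  R(z) = (1 + 2/3z)/(1 − 1/3z).

Find x<0 with |R(x)|<1.
x=-1.6: |R|=0.0435
R=−1: 1+2/3x = −1+1/3x ⇒ -1/3x=2 ⇒ x=2/(-1/3)=-6.0000
Confirm numerically:
  x=-5.855: |R|=0.98363 <1
  x=-5.670: |R|=0.96194 <1
  x=-4.465: |R|=0.79437 <1
  x=-2.610: |R|=0.39572 <1
  x=-6.523: |R|=1.05492 >1
  x=-6.095: |R|=1.01045 >1
  x=-6.087: |R|=1.00957 >1
So |R|<1 on (-6.0000, 0).

z∈(-6.0000,0).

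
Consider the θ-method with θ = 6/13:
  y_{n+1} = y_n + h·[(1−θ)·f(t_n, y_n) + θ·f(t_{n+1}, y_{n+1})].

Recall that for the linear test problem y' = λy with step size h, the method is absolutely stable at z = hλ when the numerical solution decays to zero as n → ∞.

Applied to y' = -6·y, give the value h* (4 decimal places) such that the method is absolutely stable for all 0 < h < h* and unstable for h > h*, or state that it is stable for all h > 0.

On y'=λy, z=hλ:
  y_{n+1} = y_n + z·[7/13·y_n + 6/13·y_{n+1}] ⇒ (1 − 6/13z)y_{n+1} = (1 + 7/13z)y_n
  ⇒ R(z) = (1 + 7/13z)/(1 − 6/13z).

Solve |R(x)|<1 on ℝ⁻.
x=-1.43: |R|=0.1386
R=−1: 1+7/13x = −1+6/13x ⇒ -1/13x=2 ⇒ x=2/(-1/13)=-26.0000
Confirm numerically:
  x=-23.964: |R|=0.98701 <1
  x=-23.208: |R|=0.98166 <1
  x=-21.144: |R|=0.96528 <1
  x=-16.489: |R|=0.91503 <1
  x=-26.470: |R|=1.00274 >1
  x=-26.320: |R|=1.00187 >1
Interval (-26.0000, 0).

(-26.0000,0); λ=-6 ⇒ h* = (26)/6 = 4.3333.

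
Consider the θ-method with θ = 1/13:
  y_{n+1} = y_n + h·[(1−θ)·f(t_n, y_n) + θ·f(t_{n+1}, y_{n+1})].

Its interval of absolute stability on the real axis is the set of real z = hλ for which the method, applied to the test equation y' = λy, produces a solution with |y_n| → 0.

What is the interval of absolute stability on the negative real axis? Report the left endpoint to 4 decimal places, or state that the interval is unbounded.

(-2.3636, 0).

Set f=λy, z=hλ:
  y_{n+1} = y_n + z·[12/13·y_n + 1/13·y_{n+1}] ⇒ (1 − 1/13z)y_{n+1} = (1 + 12/13z)y_n
  so R(z) = (1 + 12/13z)/(1 − 1/13z).

Need |R(x)|<1, x<0.
x=-1.53: |R|=0.3689
R=−1: 1+12/13x = −1+1/13x ⇒ -11/13x=2 ⇒ x=2/(-11/13)=-2.3636
Confirm numerically:
  x=-2.317: |R|=0.96651 <1
  x=-1.980: |R|=0.71829 <1
  x=-1.291: |R|=0.17438 <1
  x=-2.926: |R|=1.38842 >1
  x=-2.775: |R|=1.28685 >1
Stable set (-2.3636, 0).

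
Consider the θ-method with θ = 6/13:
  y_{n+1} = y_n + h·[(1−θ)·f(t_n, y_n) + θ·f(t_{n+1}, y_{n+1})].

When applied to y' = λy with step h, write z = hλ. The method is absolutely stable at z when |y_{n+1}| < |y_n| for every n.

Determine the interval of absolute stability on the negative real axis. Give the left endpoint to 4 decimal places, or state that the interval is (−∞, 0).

z∈(-26.0000,0).

Test eqn y'=λy, z=hλ:
  y_{n+1} = y_n + z·[7/13·y_n + 6/13·y_{n+1}] ⇒ (1 − 6/13z)y_{n+1} = (1 + 7/13z)y_n
  so R(z) = (1 + 7/13z)/(1 − 6/13z).

Solve |R(x)|<1 on ℝ⁻.
x=-0.54: |R|=0.5677
R=−1: 1+7/13x = −1+6/13x ⇒ -1/13x=2 ⇒ x=2/(-1/13)=-26.0000
Confirm numerically:
  x=-25.570: |R|=0.99742 <1
  x=-15.287: |R|=0.89770 <1
  x=-11.863: |R|=0.83206 <1
  x=-26.588: |R|=1.00341 >1
  x=-26.336: |R|=1.00196 >1
So |R|<1 on (-26.0000, 0).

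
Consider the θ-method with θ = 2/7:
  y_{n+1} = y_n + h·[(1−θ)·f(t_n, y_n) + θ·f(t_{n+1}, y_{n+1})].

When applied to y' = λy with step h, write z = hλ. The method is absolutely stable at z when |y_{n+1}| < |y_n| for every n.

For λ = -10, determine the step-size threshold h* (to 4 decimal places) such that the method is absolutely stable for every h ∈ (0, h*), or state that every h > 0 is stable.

(-4.6667,0); λ=-10 ⇒ h* = (14/3)/10 = 0.4667.

With y'=λy (z=hλ):
  y_{n+1} = y_n + z·[5/7·y_n + 2/7·y_{n+1}] ⇒ (1 − 2/7z)y_{n+1} = (1 + 5/7z)y_n
  ⇒ R(z) = (1 + 5/7z)/(1 − 2/7z).

Find x<0 with |R(x)|<1.
x=-1.54: |R|=0.0694
R=−1: 1+5/7x = −1+2/7x ⇒ -3/7x=2 ⇒ x=2/(-3/7)=-4.6667
Confirm numerically:
  x=-4.270: |R|=0.92342 <1
  x=-3.258: |R|=0.68733 <1
  x=-3.153: |R|=0.65873 <1
  x=-5.247: |R|=1.09952 >1
  x=-4.837: |R|=1.03065 >1
  x=-4.716: |R|=1.00901 >1
Stable set (-4.6667, 0).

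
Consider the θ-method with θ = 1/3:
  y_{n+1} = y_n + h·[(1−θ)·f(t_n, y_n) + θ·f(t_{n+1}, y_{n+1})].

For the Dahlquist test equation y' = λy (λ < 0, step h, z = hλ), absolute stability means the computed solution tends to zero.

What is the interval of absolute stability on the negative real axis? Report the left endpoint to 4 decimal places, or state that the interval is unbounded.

z∈(-6.0000,0).

With y'=λy (z=hλ):
  y_{n+1} = y_n + z·[2/3·y_n + 1/3·y_{n+1}] ⇒ (1 − 1/3z)y_{n+1} = (1 + 2/3z)y_n
  R(z) = (1 + 2/3z)/(1 − 1/3z).

Solve |R(x)|<1 on ℝ⁻.
x=-1.14: |R|=0.1739
R=−1: 1+2/3x = −1+1/3x ⇒ -1/3x=2 ⇒ x=2/(-1/3)=-6.0000
Confirm numerically:
  x=-5.521: |R|=0.94379 <1
  x=-3.549: |R|=0.62574 <1
  x=-3.228: |R|=0.55491 <1
  x=-3.053: |R|=0.51313 <1
  x=-6.536: |R|=1.05621 >1
  x=-6.025: |R|=1.00277 >1
Stable set (-6.0000, 0).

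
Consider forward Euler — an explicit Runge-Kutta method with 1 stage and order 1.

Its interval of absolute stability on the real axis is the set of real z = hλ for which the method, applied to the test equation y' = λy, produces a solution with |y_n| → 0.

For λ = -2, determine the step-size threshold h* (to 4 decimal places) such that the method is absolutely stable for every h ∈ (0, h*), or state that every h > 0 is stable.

(-2.0000,0); λ=-2 ⇒ h* = 1.0000.

On y'=λy, z=hλ:
  order 1, 1-stage ⇒ R(z)=1+z
  (e.g. R(-1.45)=-0.45000, |R|=0.45000)

Solve |R(x)|<1 on ℝ⁻.
x=-1.45: |R|=0.4500
|R(-2.32)|=1.3200 |R(-2.11)|=1.1100 |R(-1.17)|=0.1700
Bisect:
  x_lo=-2.8892 |R|=1.8892  x_hi=-0.3511 |R|=0.6489
  mid=-1.62017 |R|=0.62017 →hi
  mid=-2.25470 |R|=1.25470 →lo
  mid=-1.93744 |R|=0.93744 →hi
  mid=-2.09607 |R|=1.09607 →lo
  mid=-2.01675 |R|=1.01675 →lo
  mid=-1.97709 |R|=0.97709 →hi
  mid=-1.99692 |R|=0.99692 →hi
  ...
  [-2.00002,-1.99987] ⇒ x*=-2.0000
Interval (-2.0000, 0).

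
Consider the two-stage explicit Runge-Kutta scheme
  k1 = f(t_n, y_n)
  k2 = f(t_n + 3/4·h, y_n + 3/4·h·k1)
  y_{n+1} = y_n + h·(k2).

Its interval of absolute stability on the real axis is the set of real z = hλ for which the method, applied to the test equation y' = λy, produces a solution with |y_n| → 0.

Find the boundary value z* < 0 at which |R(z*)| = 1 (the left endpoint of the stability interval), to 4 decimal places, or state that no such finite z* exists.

left endpoint -1.3333.

Test eqn y'=λy, z=hλ:
  k1=λy_n ⇒ h·k1=z·y_n;  k2=λ(1+3/4z)y_n ⇒ h·k2=z(1+3/4z)y_n
  y_{n+1}/y_n = 1 + z(1+3/4z) = 1 + z + 3/4z²
  R(z) = 1 + z + 3/4z².

Solve |R(x)|<1 on ℝ⁻.
x=-0.56: |R|=0.6752
R=1: x+3/4x²=0 ⇒ x=−4/3=-1.3333; min R=1−1/(4·3/4)=0.6667>−1
Confirm numerically:
  x=-1.213: |R|=0.89053 <1
  x=-0.868: |R|=0.69707 <1
  x=-0.833: |R|=0.68742 <1
  x=-1.418: |R|=1.09004 >1
  x=-1.380: |R|=1.04830 >1
Interval (-1.3333, 0).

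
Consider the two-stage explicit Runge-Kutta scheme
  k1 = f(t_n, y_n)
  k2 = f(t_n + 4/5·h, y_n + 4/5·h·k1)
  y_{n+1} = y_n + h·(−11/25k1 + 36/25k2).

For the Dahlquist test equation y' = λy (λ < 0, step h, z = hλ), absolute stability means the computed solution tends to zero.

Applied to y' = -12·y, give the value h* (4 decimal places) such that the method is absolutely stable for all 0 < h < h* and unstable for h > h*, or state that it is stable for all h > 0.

(-0.8681,0); λ=-12 ⇒ h* = (125/144)/12 = 0.0723.

With y'=λy (z=hλ):
  k1=λy_n ⇒ h·k1=z·y_n;  k2=λ(1+4/5z)y_n ⇒ h·k2=z(1+4/5z)y_n
  y_{n+1}/y_n = 1 − 11/25z + 36/25z(1+4/5z) = 1 + z + 144/125z²
  ⇒ R(z) = 1 + z + 144/125z².

Find x<0 with |R(x)|<1.
x=-0.45: |R|=0.7833
R=1: x+144/125x²=0 ⇒ x=−125/144=-0.8681; min R=1−1/(4·144/125)=0.7830>−1
Confirm numerically:
  x=-0.759: |R|=0.90465 <1
  x=-0.559: |R|=0.80098 <1
  x=-0.508: |R|=0.78929 <1
  x=-0.483: |R|=0.78575 <1
  x=-1.378: |R|=1.80951 >1
  x=-1.359: |R|=1.76861 >1
Stable set (-0.8681, 0).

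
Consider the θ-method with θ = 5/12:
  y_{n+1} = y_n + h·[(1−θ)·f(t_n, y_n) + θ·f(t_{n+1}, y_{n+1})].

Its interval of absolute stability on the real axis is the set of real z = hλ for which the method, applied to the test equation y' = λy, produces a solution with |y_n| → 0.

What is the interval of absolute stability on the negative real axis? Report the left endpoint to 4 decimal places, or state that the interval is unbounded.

(-12.0000, 0).

On y'=λy, z=hλ:
  y_{n+1} = y_n + z·[7/12·y_n + 5/12·y_{n+1}] ⇒ (1 − 5/12z)y_{n+1} = (1 + 7/12z)y_n
  R(z) = (1 + 7/12z)/(1 − 5/12z).

Find x<0 with |R(x)|<1.
x=-1.44: |R|=0.1000
R=−1: 1+7/12x = −1+5/12x ⇒ -1/6x=2 ⇒ x=2/(-1/6)=-12.0000
Confirm numerically:
  x=-8.364: |R|=0.86488 <1
  x=-7.665: |R|=0.82772 <1
  x=-5.910: |R|=0.70686 <1
  x=-12.448: |R|=1.01207 >1
  x=-12.429: |R|=1.01157 >1
  x=-12.221: |R|=1.00605 >1
Stable set (-12.0000, 0).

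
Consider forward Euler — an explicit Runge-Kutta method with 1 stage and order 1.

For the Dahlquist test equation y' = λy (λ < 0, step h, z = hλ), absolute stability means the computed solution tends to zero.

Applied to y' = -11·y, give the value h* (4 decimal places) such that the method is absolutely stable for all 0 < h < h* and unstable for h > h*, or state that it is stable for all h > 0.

(-2.0000,0); λ=-11 ⇒ h* = 0.1818.

With y'=λy (z=hλ):
  order 1, 1-stage ⇒ R(z)=1+z
  (e.g. R(-1.2)=-0.20000, |R|=0.20000)

Find x<0 with |R(x)|<1.
x=-1.2: |R|=0.2000
|R(-1.93)|=0.9300 |R(-1.86)|=0.8600 |R(-0.54)|=0.4600
Bisect:
  x_lo=-2.8172 |R|=1.8172  x_hi=-0.1166 |R|=0.8834
  mid=-1.46692 |R|=0.46692 →hi
  mid=-2.14207 |R|=1.14207 →lo
  mid=-1.80449 |R|=0.80449 →hi
  mid=-1.97328 |R|=0.97328 →hi
  mid=-2.05768 |R|=1.05768 →lo
  mid=-2.01548 |R|=1.01548 →lo
  mid=-1.99438 |R|=0.99438 →hi
  mid=-2.00493 |R|=1.00493 →lo
  ...
  [-2.00015,-1.99999] ⇒ x*=-2.0000
Stable set (-2.0000, 0).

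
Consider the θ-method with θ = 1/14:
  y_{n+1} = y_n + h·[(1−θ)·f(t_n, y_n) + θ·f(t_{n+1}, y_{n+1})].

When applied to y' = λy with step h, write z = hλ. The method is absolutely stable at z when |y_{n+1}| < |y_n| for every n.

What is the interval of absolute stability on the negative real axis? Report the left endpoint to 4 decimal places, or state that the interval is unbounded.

(-2.3333, 0).

With y'=λy (z=hλ):
  y_{n+1} = y_n + z·[13/14·y_n + 1/14·y_{n+1}] ⇒ (1 − 1/14z)y_{n+1} = (1 + 13/14z)y_n
  R(z) = (1 + 13/14z)/(1 − 1/14z).

Solve |R(x)|<1 on ℝ⁻.
x=-1.08: |R|=0.0027
R=−1: 1+13/14x = −1+1/14x ⇒ -6/7x=2 ⇒ x=2/(-6/7)=-2.3333
Confirm numerically:
  x=-2.056: |R|=0.79273 <1
  x=-1.735: |R|=0.54369 <1
  x=-1.556: |R|=0.40036 <1
  x=-2.705: |R|=1.26699 >1
  x=-2.651: |R|=1.22894 >1
Interval (-2.3333, 0).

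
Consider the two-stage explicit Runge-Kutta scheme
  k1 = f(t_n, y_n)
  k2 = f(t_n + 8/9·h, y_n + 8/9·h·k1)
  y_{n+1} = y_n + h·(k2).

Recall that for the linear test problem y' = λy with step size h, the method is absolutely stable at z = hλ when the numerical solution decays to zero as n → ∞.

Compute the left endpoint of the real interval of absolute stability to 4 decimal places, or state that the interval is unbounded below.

Set f=λy, z=hλ:
  k1=λy_n ⇒ h·k1=z·y_n;  k2=λ(1+8/9z)y_n ⇒ h·k2=z(1+8/9z)y_n
  y_{n+1}/y_n = 1 + z(1+8/9z) = 1 + z + 8/9z²
  R(z) = 1 + z + 8/9z².

Need |R(x)|<1, x<0.
x=-0.48: |R|=0.7248
R=1: x+8/9x²=0 ⇒ x=−9/8=-1.1250; min R=1−1/(4·8/9)=0.7188>−1
Confirm numerically:
  x=-0.914: |R|=0.82857 <1
  x=-0.774: |R|=0.75851 <1
  x=-0.501: |R|=0.72211 <1
  x=-0.492: |R|=0.72317 <1
  x=-1.602: |R|=1.67925 >1
  x=-1.393: |R|=1.33184 >1
So |R|<1 on (-1.1250, 0).

z* = -1.1250.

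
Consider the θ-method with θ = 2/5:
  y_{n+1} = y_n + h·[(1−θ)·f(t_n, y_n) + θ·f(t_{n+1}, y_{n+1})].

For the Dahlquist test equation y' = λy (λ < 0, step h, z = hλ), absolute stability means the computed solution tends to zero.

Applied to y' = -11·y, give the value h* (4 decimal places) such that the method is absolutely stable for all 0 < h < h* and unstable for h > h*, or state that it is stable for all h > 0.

Test eqn y'=λy, z=hλ:
  y_{n+1} = y_n + z·[3/5·y_n + 2/5·y_{n+1}] ⇒ (1 − 2/5z)y_{n+1} = (1 + 3/5z)y_n
  R(z) = (1 + 3/5z)/(1 − 2/5z).

Need |R(x)|<1, x<0.
x=-1.69: |R|=0.0084
R=−1: 1+3/5x = −1+2/5x ⇒ -1/5x=2 ⇒ x=2/(-1/5)=-10.0000
Confirm numerically:
  x=-8.973: |R|=0.95524 <1
  x=-5.955: |R|=0.76079 <1
  x=-5.326: |R|=0.70138 <1
  x=-10.308: |R|=1.01202 >1
  x=-10.272: |R|=1.01065 >1
  x=-10.088: |R|=1.00350 >1
Interval (-10.0000, 0).

(-10.0000,0); λ=-11 ⇒ h* = (10)/11 = 0.9091.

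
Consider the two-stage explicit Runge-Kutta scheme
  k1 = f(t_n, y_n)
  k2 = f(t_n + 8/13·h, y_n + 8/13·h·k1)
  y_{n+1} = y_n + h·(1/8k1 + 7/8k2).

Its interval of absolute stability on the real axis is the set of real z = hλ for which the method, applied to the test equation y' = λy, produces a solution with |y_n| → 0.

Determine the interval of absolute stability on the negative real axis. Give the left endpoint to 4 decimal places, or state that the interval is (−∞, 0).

(-1.8571, 0).

Set f=λy, z=hλ:
  k1=λy_n ⇒ h·k1=z·y_n;  k2=λ(1+8/13z)y_n ⇒ h·k2=z(1+8/13z)y_n
  y_{n+1}/y_n = 1 + 1/8z + 7/8z(1+8/13z) = 1 + z + 7/13z²
  R(z) = 1 + z + 7/13z².

Find x<0 with |R(x)|<1.
x=-1.55: |R|=0.7437
R=1: x+7/13x²=0 ⇒ x=−13/7=-1.8571; min R=1−1/(4·7/13)=0.5357>−1
Confirm numerically:
  x=-1.476: |R|=0.69708 <1
  x=-1.043: |R|=0.54276 <1
  x=-0.921: |R|=0.53575 <1
  x=-0.752: |R|=0.55250 <1
  x=-2.052: |R|=1.21530 >1
  x=-2.032: |R|=1.19132 >1
  x=-1.993: |R|=1.14580 >1
Interval (-1.8571, 0).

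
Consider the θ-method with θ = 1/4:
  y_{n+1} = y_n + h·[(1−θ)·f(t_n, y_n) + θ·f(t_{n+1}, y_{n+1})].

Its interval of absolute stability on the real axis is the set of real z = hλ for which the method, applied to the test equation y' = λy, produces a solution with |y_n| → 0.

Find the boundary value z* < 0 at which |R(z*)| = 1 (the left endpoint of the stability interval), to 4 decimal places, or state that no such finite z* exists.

Set f=λy, z=hλ:
  y_{n+1} = y_n + z·[3/4·y_n + 1/4·y_{n+1}] ⇒ (1 − 1/4z)y_{n+1} = (1 + 3/4z)y_n
  ⇒ R(z) = (1 + 3/4z)/(1 − 1/4z).

Need |R(x)|<1, x<0.
x=-0.68: |R|=0.4188
R=−1: 1+3/4x = −1+1/4x ⇒ -1/2x=2 ⇒ x=2/(-1/2)=-4.0000
Confirm numerically:
  x=-3.969: |R|=0.99222 <1
  x=-2.779: |R|=0.63977 <1
  x=-2.291: |R|=0.45668 <1
  x=-4.416: |R|=1.09886 >1
  x=-4.234: |R|=1.05684 >1
Stable set (-4.0000, 0).

left endpoint -4.0000.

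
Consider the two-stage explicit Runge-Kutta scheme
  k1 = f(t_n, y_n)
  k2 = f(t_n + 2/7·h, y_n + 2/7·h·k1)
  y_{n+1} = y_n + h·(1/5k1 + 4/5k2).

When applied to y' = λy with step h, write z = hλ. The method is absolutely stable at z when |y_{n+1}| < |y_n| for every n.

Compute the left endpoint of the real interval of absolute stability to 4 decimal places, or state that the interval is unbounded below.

On y'=λy, z=hλ:
  k1=λy_n ⇒ h·k1=z·y_n;  k2=λ(1+2/7z)y_n ⇒ h·k2=z(1+2/7z)y_n
  y_{n+1}/y_n = 1 + 1/5z + 4/5z(1+2/7z) = 1 + z + 8/35z²
  ⇒ R(z) = 1 + z + 8/35z².

Solve |R(x)|<1 on ℝ⁻.
x=-1.8: |R|=0.0594
R=1: x+8/35x²=0 ⇒ x=−35/8=-4.3750; min R=1−1/(4·8/35)=-0.0938>−1
Confirm numerically:
  x=-4.246: |R|=0.87480 <1
  x=-3.581: |R|=0.35010 <1
  x=-3.040: |R|=0.07237 <1
  x=-4.589: |R|=1.22447 >1
  x=-4.443: |R|=1.06906 >1
Interval (-4.3750, 0).

z* = -4.3750.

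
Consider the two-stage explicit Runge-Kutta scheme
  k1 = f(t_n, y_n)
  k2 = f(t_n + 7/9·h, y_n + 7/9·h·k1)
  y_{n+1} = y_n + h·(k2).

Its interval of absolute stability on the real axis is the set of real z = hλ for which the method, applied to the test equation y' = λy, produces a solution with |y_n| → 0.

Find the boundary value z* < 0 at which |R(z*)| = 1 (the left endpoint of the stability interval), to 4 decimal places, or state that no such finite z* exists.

left endpoint -1.2857.

With y'=λy (z=hλ):
  k1=λy_n ⇒ h·k1=z·y_n;  k2=λ(1+7/9z)y_n ⇒ h·k2=z(1+7/9z)y_n
  y_{n+1}/y_n = 1 + z(1+7/9z) = 1 + z + 7/9z²
  R(z) = 1 + z + 7/9z².

Solve |R(x)|<1 on ℝ⁻.
x=-0.8: |R|=0.6978
R=1: x+7/9x²=0 ⇒ x=−9/7=-1.2857; min R=1−1/(4·7/9)=0.6786>−1
Confirm numerically:
  x=-1.070: |R|=0.82048 <1
  x=-0.935: |R|=0.74495 <1
  x=-0.598: |R|=0.68014 <1
  x=-0.522: |R|=0.68993 <1
  x=-1.417: |R|=1.14469 >1
  x=-1.393: |R|=1.11624 >1
Stable set (-1.2857, 0).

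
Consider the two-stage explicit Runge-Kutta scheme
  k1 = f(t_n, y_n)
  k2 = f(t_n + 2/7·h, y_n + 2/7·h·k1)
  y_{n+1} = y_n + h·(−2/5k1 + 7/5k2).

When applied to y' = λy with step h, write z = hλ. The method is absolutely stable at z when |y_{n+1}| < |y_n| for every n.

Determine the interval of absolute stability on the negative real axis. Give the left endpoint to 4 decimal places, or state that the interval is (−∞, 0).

On y'=λy, z=hλ:
  k1=λy_n ⇒ h·k1=z·y_n;  k2=λ(1+2/7z)y_n ⇒ h·k2=z(1+2/7z)y_n
  y_{n+1}/y_n = 1 − 2/5z + 7/5z(1+2/7z) = 1 + z + 2/5z²
  ⇒ R(z) = 1 + z + 2/5z².

Need |R(x)|<1, x<0.
x=-1.21: |R|=0.3756
R=1: x+2/5x²=0 ⇒ x=−5/2=-2.5000; min R=1−1/(4·2/5)=0.3750>−1
Confirm numerically:
  x=-2.397: |R|=0.90124 <1
  x=-2.319: |R|=0.83210 <1
  x=-1.704: |R|=0.45745 <1
  x=-1.087: |R|=0.38563 <1
  x=-2.986: |R|=1.58048 >1
  x=-2.654: |R|=1.16349 >1
  x=-2.607: |R|=1.11158 >1
So |R|<1 on (-2.5000, 0).

z∈(-2.5000,0).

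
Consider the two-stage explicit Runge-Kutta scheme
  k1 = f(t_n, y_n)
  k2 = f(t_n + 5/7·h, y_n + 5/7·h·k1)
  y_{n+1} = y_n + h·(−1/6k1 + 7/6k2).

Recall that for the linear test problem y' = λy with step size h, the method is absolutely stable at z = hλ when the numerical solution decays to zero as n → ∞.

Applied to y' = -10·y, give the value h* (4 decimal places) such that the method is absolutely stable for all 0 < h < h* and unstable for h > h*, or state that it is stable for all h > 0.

(-1.2000,0); λ=-10 ⇒ h* = (6/5)/10 = 0.1200.

With y'=λy (z=hλ):
  k1=λy_n ⇒ h·k1=z·y_n;  k2=λ(1+5/7z)y_n ⇒ h·k2=z(1+5/7z)y_n
  y_{n+1}/y_n = 1 − 1/6z + 7/6z(1+5/7z) = 1 + z + 5/6z²
  R(z) = 1 + z + 5/6z².

Boundary: |R(x)|=1, x<0.
x=-1.08: |R|=0.8920
R=1: x+5/6x²=0 ⇒ x=−6/5=-1.2000; min R=1−1/(4·5/6)=0.7000>−1
Confirm numerically:
  x=-1.060: |R|=0.87633 <1
  x=-1.020: |R|=0.84700 <1
  x=-0.916: |R|=0.78321 <1
  x=-0.538: |R|=0.70320 <1
  x=-1.511: |R|=1.39160 >1
  x=-1.313: |R|=1.12364 >1
  x=-1.249: |R|=1.05100 >1
Interval (-1.2000, 0).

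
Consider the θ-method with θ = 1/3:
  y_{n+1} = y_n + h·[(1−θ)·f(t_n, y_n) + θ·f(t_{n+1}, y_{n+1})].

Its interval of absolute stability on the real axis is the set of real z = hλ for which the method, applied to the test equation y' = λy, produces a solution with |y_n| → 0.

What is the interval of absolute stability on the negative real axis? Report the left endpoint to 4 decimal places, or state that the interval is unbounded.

On y'=λy, z=hλ:
  y_{n+1} = y_n + z·[2/3·y_n + 1/3·y_{n+1}] ⇒ (1 − 1/3z)y_{n+1} = (1 + 2/3z)y_n
  Hence R(z) = (1 + 2/3z)/(1 − 1/3z).

Find x<0 with |R(x)|<1.
x=-0.32: |R|=0.7108
R=−1: 1+2/3x = −1+1/3x ⇒ -1/3x=2 ⇒ x=2/(-1/3)=-6.0000
Confirm numerically:
  x=-4.941: |R|=0.86664 <1
  x=-3.846: |R|=0.68536 <1
  x=-2.537: |R|=0.37457 <1
  x=-2.435: |R|=0.34407 <1
  x=-6.404: |R|=1.04296 >1
  x=-6.028: |R|=1.00310 >1
Stable set (-6.0000, 0).

z∈(-6.0000,0).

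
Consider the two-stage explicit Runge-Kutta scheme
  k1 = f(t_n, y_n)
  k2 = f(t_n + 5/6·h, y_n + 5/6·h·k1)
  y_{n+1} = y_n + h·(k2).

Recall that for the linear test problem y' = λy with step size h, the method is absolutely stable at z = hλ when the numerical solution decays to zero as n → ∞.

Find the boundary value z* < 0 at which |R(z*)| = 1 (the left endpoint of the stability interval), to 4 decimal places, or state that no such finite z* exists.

z* = -1.2000.

Test eqn y'=λy, z=hλ:
  k1=λy_n ⇒ h·k1=z·y_n;  k2=λ(1+5/6z)y_n ⇒ h·k2=z(1+5/6z)y_n
  y_{n+1}/y_n = 1 + z(1+5/6z) = 1 + z + 5/6z²
  Hence R(z) = 1 + z + 5/6z².

Need |R(x)|<1, x<0.
x=-1.74: |R|=1.7830
R=1: x+5/6x²=0 ⇒ x=−6/5=-1.2000; min R=1−1/(4·5/6)=0.7000>−1
Confirm numerically:
  x=-1.179: |R|=0.97937 <1
  x=-1.067: |R|=0.88174 <1
  x=-0.807: |R|=0.73571 <1
  x=-0.691: |R|=0.70690 <1
  x=-1.683: |R|=1.67741 >1
  x=-1.600: |R|=1.53333 >1
Interval (-1.2000, 0).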